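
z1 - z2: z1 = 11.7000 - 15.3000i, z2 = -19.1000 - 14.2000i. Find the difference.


Real: 11.7 + 19.1 = 30.8
Imag: -15.3 + 14.2 = -1.1

30.8000 - 1.1000i


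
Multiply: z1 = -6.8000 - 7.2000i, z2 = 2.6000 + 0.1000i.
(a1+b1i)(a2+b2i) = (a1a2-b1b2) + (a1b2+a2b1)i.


Real = -6.8*2.6 - (-7.2)*0.1 = -17.68 - (-0.72) = -16.96
Imag = -6.8*0.1 + 2.6*(-7.2) = -0.68 - (18.72) = -19.4

-16.9600 - 19.4000i


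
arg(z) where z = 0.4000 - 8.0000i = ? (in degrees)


Re = 0.4, Im = -8
arg = atan2(-8, 0.4) = -87.1376 degrees

arg(z) = -87.1376 degrees


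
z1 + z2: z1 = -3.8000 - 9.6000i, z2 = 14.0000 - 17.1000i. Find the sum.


Real: -3.8 + 14 = 10.2
Imag: -9.6 - 17.1 = -26.7

10.2000 - 26.7000i


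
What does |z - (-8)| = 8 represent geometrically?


|z - z0| = r is a circle with center z0 and radius r.
Center = (-8, 0), radius = 8

Circle with center (-8, 0) and radius 8


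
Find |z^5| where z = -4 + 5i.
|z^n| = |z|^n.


|z| = sqrt(16+25) = sqrt(41) = 6.4031
|z^5| = |z|^5 = (sqrt(41))^5 = 41^2 * sqrt(41) = 1681*sqrt(41)

|z^5| = 1681*sqrt(41) ≈ 10763.6518


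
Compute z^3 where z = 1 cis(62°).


r^3 = 1^3 = 1
n*theta = 3*62° = 186° = 186° (mod 360)
a = 1*cos(186°) = -0.9945
b = 1*sin(186°) = -0.1045

1 cis(186°) = -0.9945 - 0.1045i


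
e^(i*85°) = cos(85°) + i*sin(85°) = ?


cos(85°) = 0.0872
sin(85°) = 0.9962

e^(i*85°) = 0.0872 + 0.9962i


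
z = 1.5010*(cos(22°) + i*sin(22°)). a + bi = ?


a = 1.5010*cos(22°) = 1.5010*0.9272 = 1.3917
b = 1.5010*sin(22°) = 1.5010*0.3746 = 0.5623

1.3917 + 0.5623i


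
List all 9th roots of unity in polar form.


The 9th roots of unity are cis(360k/9°) for k=0..8
Angle step = 360/9 = 40°
Primitive root: cis(40°)
Primitive root = 0.7660 + 0.6428i

9 roots at angles: 0°, 40°, 80°, 120°, 160°, 200°, 240°, 280°, 320°


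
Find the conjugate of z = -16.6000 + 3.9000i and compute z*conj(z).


z_bar = -16.6000 - 3.9000i
z*z_bar = (-16.6)^2 + 3.9^2 = 275.56 + 15.21 = 290.77

z_bar = -16.6000 - 3.9000i, z*z_bar = 290.77


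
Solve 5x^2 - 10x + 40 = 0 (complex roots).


disc = (-10)^2 - 4*5*40 = 100 - 800 = -700
sqrt(|disc|) = sqrt(700) = 26.4575
Real part = 10/(2*5) = 1.0000
Imag part = 26.4575/(2*5) = 2.6458

1.0000 ± 2.6458i


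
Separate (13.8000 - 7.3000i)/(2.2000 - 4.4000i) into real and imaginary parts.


Multiply by conjugate: (13.8000 - 7.3000i)(2.2000 + 4.4000i) / (2.2^2 + (-4.4)^2)
Numerator real = 13.8*2.2 - (7.3)*(-4.4) = 62.48
Numerator imag = -7.3*2.2 - 13.8*(-4.4) = 44.66
Denominator = 24.2
Re(z) = 62.48/24.2 = 2.5818
Im(z) = 44.66/24.2 = 1.8455

Re(z) = 2.5818, Im(z) = 1.8455


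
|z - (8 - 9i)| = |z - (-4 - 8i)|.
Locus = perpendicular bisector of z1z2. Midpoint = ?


Equal distances means the locus is the perpendicular bisector of z1 and z2.
Midpoint = ((8+(-4))/2, (-9+(-8))/2) = (2.0000, -8.5000)

Perpendicular bisector through (2.0000, -8.5000)


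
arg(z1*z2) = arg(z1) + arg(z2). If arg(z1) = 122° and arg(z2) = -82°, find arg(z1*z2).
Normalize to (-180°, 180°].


arg(z1*z2) = 122° - 82° = 40°
Normalized to (-180°, 180°]: 40°

40°


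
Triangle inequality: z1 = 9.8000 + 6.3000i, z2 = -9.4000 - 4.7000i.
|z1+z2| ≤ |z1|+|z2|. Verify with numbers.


|z1| = sqrt(9.8^2 + 6.3^2) = sqrt(135.73) = 11.6503
|z2| = sqrt((-9.4)^2 + (-4.7)^2) = sqrt(110.45) = 10.5095
z1+z2 = 0.4000 + 1.6000i
|z1+z2| = sqrt(2.72) = 1.6492
|z1|+|z2| = 11.6503 + 10.5095 = 22.1598

|z1+z2| = 1.6492 ≤ |z1|+|z2| = 22.1598 (verified)


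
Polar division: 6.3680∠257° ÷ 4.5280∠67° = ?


r = 6.3680 / 4.5280 = 1.4064
theta = 257° - 67° = 190° = 190° (mod 360)

1.4064 cis(190°)


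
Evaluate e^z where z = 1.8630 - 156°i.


e^1.8630 = 6.4430
cos(-156°) = -0.91355
sin(-156°) = -0.40674
Real = 6.4430*(-0.91355) = -5.8860
Imag = 6.4430*(-0.40674) = -2.6206

-5.8860 - 2.6206i


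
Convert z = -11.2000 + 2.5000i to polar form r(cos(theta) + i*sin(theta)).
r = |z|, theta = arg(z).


r = sqrt(125.44+6.25) = sqrt(131.69) = 11.4756
theta = atan2(2.5, -11.2) = 167.4170 degrees

r = 11.4756, theta = 167.4170 degrees


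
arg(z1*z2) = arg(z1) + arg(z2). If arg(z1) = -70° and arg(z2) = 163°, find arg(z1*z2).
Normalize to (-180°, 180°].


arg(z1*z2) = -70° + 163° = 93°
Normalized to (-180°, 180°]: 93°

93°


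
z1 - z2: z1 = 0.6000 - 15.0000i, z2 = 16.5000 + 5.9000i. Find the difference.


Real: 0.6 - 16.5 = -15.9
Imag: -15 - 5.9 = -20.9

-15.9000 - 20.9000i


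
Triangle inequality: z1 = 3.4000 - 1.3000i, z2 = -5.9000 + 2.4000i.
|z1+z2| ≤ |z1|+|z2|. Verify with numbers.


|z1| = sqrt(3.4^2 + (-1.3)^2) = sqrt(13.25) = 3.6401
|z2| = sqrt((-5.9)^2 + 2.4^2) = sqrt(40.57) = 6.3695
z1+z2 = -2.5000 + 1.1000i
|z1+z2| = sqrt(7.46) = 2.7313
|z1|+|z2| = 3.6401 + 6.3695 = 10.0096

|z1+z2| = 2.7313 ≤ |z1|+|z2| = 10.0096 (verified)


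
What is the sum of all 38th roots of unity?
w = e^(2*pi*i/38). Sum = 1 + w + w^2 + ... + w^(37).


The sum of all 38th roots of unity is 0.
Geometric series: (1 - w^38)/(1 - w) = (1-1)/(1-w) = 0 since w^38 = 1, w ≠ 1.
Alternatively: coefficient of z^37 in z^38 - 1 is 0.

0


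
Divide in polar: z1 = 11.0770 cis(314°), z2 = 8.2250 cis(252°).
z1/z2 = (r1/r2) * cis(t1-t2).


r = 11.0770 / 8.2250 = 1.3467
theta = 314° - 252° = 62° = 62° (mod 360)

1.3467 cis(62°)


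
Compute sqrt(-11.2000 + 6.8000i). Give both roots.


|z| = sqrt(125.44+46.24) = 13.1027
sqrt((|z|+a)/2) = sqrt((13.1027+(-11.2))/2) = sqrt(0.9513) = 0.9754
sqrt((|z|-a)/2) = sqrt((13.1027-(-11.2))/2) = sqrt(12.1513) = 3.4859

±(0.9754 + 3.4859i) i.e. 0.9754 + 3.4859i and -0.9754 - 3.4859i


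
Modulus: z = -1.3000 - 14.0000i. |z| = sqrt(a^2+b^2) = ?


|z| = sqrt((-1.3)^2 + (-14)^2) = sqrt(1.69 + 196) = sqrt(197.69) = 14.0602

|z| = 14.0602


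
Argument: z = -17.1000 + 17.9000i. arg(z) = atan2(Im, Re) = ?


Re = -17.1, Im = 17.9
arg = atan2(17.9, -17.1) = 133.6906 degrees

arg(z) = 133.6906 degrees


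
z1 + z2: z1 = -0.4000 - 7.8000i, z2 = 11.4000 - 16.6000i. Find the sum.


Real: -0.4 + 11.4 = 11
Imag: -7.8 - 16.6 = -24.4

11.0000 - 24.4000i


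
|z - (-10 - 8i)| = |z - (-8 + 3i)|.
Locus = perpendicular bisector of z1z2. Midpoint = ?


Equal distances means the locus is the perpendicular bisector of z1 and z2.
Midpoint = ((-10+(-8))/2, (-8+3)/2) = (-9.0000, -2.5000)

Perpendicular bisector through (-9.0000, -2.5000)


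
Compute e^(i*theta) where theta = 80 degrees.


cos(80°) = 0.1736
sin(80°) = 0.9848

e^(i*80°) = 0.1736 + 0.9848i


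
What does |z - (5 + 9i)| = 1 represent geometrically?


|z - z0| = r is a circle with center z0 and radius r.
Center = (5, 9), radius = 1

Circle with center (5, 9) and radius 1


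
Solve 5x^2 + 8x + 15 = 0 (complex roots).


disc = 8^2 - 4*5*15 = 64 - 300 = -236
sqrt(|disc|) = sqrt(236) = 15.3623
Real part = -8/(2*5) = -0.8000
Imag part = 15.3623/(2*5) = 1.5362

-0.8000 ± 1.5362i


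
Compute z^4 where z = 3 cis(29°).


r^4 = 3^4 = 81
n*theta = 4*29° = 116° = 116° (mod 360)
a = 81*cos(116°) = -35.5081
b = 81*sin(116°) = 72.8023

81 cis(116°) = -35.5081 + 72.8023i


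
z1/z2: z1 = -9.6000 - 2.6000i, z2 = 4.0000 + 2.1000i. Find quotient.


Conjugate of z2 = 4.0000 - 2.1000i
Numerator: (-9.6000 - 2.6000i)(4.0000 - 2.1000i) = -43.8600 + 9.7600i
Denominator: 4^2 + 2.1^2 = 20.41
Result = (-43.8600 + 9.7600i)/20.41

-2.1489 + 0.4782i


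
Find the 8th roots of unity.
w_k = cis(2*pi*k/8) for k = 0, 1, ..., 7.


The 8th roots of unity are cis(360k/8°) for k=0..7
Angle step = 360/8 = 45°
Primitive root: cis(45°)
Primitive root = 0.7071 + 0.7071i

8 roots at angles: 0°, 45°, 90°, 135°, 180°, 225°, 270°, 315°


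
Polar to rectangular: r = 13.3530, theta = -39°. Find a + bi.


a = 13.3530*cos(-39°) = 13.3530*0.777146 = 10.3772
b = 13.3530*sin(-39°) = 13.3530*(-0.62932) = -8.4033

10.3772 - 8.4033i


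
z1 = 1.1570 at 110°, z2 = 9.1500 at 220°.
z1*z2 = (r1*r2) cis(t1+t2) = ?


r = 1.1570 * 9.1500 = 10.5866
theta = 110° + 220° = 330° = 330° (mod 360)

10.5866 cis(330°)


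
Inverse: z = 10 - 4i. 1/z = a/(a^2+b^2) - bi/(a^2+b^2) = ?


|z|^2 = 100+16 = 116
1/z = (10 + 4i)/116

1/z = 0.0862 + 0.0345i


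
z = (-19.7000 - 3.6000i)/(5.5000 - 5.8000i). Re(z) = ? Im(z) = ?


Multiply by conjugate: (-19.7000 - 3.6000i)(5.5000 + 5.8000i) / (5.5^2 + (-5.8)^2)
Numerator real = -19.7*5.5 - (3.6)*(-5.8) = -87.47
Numerator imag = -3.6*5.5 - (-19.7)*(-5.8) = -134.06
Denominator = 63.89
Re(z) = -87.47/63.89 = -1.3691
Im(z) = -134.06/63.89 = -2.0983

Re(z) = -1.3691, Im(z) = -2.0983


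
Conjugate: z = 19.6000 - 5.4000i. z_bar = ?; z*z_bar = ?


z_bar = 19.6000 + 5.4000i
z*z_bar = 19.6^2 + (-5.4)^2 = 384.16 + 29.16 = 413.32

z_bar = 19.6000 + 5.4000i, z*z_bar = 413.32


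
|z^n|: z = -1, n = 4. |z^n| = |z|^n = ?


|z| = sqrt(1+0) = sqrt(1) = 1
|z^4| = |z|^4 = 1^4 = 1

|z^4| = 1


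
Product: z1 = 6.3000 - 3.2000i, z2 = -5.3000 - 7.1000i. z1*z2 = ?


Real = 6.3*(-5.3) - (-3.2)*(-7.1) = -33.39 - 22.72 = -56.11
Imag = 6.3*(-7.1) - (5.3)*(-3.2) = -44.73 + 16.96 = -27.77

-56.1100 - 27.7700i


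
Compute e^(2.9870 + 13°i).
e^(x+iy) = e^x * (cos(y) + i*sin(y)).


e^2.9870 = 19.8261
cos(13°) = 0.97437
sin(13°) = 0.22495
Real = 19.8261*0.97437 = 19.3180
Imag = 19.8261*0.22495 = 4.4599

19.3180 + 4.4599i


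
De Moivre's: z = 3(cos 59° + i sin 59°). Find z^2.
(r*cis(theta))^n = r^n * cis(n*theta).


r^2 = 3^2 = 9
n*theta = 2*59° = 118° = 118° (mod 360)
a = 9*cos(118°) = -4.2252
b = 9*sin(118°) = 7.9465

9 cis(118°) = -4.2252 + 7.9465i


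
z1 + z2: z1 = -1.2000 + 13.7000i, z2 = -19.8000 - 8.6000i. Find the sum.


Real: -1.2 - 19.8 = -21
Imag: 13.7 - 8.6 = 5.1

-21.0000 + 5.1000i


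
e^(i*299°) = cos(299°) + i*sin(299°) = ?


cos(299°) = 0.4848
sin(299°) = -0.8746

e^(i*299°) = 0.4848 - 0.8746i


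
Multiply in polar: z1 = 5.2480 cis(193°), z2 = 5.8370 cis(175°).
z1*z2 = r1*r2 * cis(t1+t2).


r = 5.2480 * 5.8370 = 30.6326
theta = 193° + 175° = 368° = 8° (mod 360)

30.6326 cis(8°)


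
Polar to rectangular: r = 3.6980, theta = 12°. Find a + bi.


a = 3.6980*cos(12°) = 3.6980*0.97815 = 3.6172
b = 3.6980*sin(12°) = 3.6980*0.20791 = 0.7689

3.6172 + 0.7689i


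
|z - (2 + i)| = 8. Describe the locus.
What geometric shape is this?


|z - z0| = r is a circle with center z0 and radius r.
Center = (2, 1), radius = 8

Circle with center (2, 1) and radius 8


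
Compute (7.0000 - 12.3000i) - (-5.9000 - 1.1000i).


Real: 7 + 5.9 = 12.9
Imag: -12.3 + 1.1 = -11.2

12.9000 - 11.2000i


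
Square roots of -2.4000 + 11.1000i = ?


|z| = sqrt(5.76+123.21) = 11.3565
sqrt((|z|+a)/2) = sqrt((11.3565+(-2.4))/2) = sqrt(4.4782) = 2.1162
sqrt((|z|-a)/2) = sqrt((11.3565-(-2.4))/2) = sqrt(6.8782) = 2.6226

±(2.1162 + 2.6226i) i.e. 2.1162 + 2.6226i and -2.1162 - 2.6226i


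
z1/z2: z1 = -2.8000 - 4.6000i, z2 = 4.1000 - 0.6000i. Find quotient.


Conjugate of z2 = 4.1000 + 0.6000i
Numerator: (-2.8000 - 4.6000i)(4.1000 + 0.6000i) = -8.7200 - 20.5400i
Denominator: 4.1^2 + (-0.6)^2 = 17.17
Result = (-8.7200 - 20.5400i)/17.17

-0.5079 - 1.1963i


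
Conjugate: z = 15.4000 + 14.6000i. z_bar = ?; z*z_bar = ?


z_bar = 15.4000 - 14.6000i
z*z_bar = 15.4^2 + 14.6^2 = 237.16 + 213.16 = 450.32

z_bar = 15.4000 - 14.6000i, z*z_bar = 450.32


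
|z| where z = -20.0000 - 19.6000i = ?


|z| = sqrt((-20)^2 + (-19.6)^2) = sqrt(400 + 384.16) = sqrt(784.16) = 28.0029

|z| = 28.0029


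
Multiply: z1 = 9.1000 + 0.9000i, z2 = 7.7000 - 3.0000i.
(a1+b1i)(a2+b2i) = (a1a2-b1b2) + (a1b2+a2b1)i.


Real = 9.1*7.7 - 0.9*(-3) = 70.07 - (-2.7) = 72.77
Imag = 9.1*(-3) + 7.7*0.9 = -27.3 + 6.93 = -20.37

72.7700 - 20.3700i


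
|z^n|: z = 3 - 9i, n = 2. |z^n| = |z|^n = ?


|z| = sqrt(9+81) = sqrt(90) = 9.4868
|z^2| = |z|^2 = (sqrt(90))^2 = 90

|z^2| = 90


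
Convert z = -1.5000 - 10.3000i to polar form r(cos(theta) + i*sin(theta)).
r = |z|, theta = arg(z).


r = sqrt(2.25+106.09) = sqrt(108.34) = 10.4087
theta = atan2(-10.3, -1.5) = -98.2858 degrees

r = 10.4087, theta = -98.2858 degrees


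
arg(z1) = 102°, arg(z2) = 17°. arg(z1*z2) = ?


arg(z1*z2) = 102° + 17° = 119°
Normalized to (-180°, 180°]: 119°

119°


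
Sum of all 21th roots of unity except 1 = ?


With w = e^(2*pi*i/21), all 21 of the 21th roots of unity w^0 = 1, w, ..., w^(20) sum to 0: 1 + w + ... + w^(20) = (1 - w^21)/(1 - w) = 0 since w^21 = 1, w ≠ 1.
Removing the root 1: w + w^2 + ... + w^(20) = 0 - 1 = -1

Sum = -1


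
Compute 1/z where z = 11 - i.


|z|^2 = 121+1 = 122
1/z = (11 + 1i)/122

1/z = 0.0902 + 0.0082i


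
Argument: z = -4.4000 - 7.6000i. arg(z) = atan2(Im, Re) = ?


Re = -4.4, Im = -7.6
arg = atan2(-7.6, -4.4) = -120.0686 degrees

arg(z) = -120.0686 degrees


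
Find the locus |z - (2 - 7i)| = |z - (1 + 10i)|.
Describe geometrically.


Equal distances means the locus is the perpendicular bisector of z1 and z2.
Midpoint = ((2+1)/2, (-7+10)/2) = (1.5000, 1.5000)

Perpendicular bisector through (1.5000, 1.5000)


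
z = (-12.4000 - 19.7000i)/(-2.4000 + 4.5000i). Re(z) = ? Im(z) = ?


Multiply by conjugate: (-12.4000 - 19.7000i)(-2.4000 - 4.5000i) / ((-2.4)^2 + 4.5^2)
Numerator real = -12.4*(-2.4) - (19.7)*4.5 = -58.89
Numerator imag = -19.7*(-2.4) - (-12.4)*4.5 = 103.08
Denominator = 26.01
Re(z) = -58.89/26.01 = -2.2641
Im(z) = 103.08/26.01 = 3.9631

Re(z) = -2.2641, Im(z) = 3.9631


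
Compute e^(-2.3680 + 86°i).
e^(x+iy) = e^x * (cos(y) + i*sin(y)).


e^-2.3680 = 0.09367
cos(86°) = 0.0698
sin(86°) = 0.9976
Real = 0.09367*0.0698 = 0.0065
Imag = 0.09367*0.9976 = 0.0934

0.0065 + 0.0934i


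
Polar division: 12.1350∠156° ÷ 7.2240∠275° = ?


r = 12.1350 / 7.2240 = 1.6798
theta = 156° - 275° = -119° = 241° (mod 360)

1.6798 cis(241°)


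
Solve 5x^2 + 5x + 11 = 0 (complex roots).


disc = 5^2 - 4*5*11 = 25 - 220 = -195
sqrt(|disc|) = sqrt(195) = 13.9642
Real part = -5/(2*5) = -0.5000
Imag part = 13.9642/(2*5) = 1.3964

-0.5000 ± 1.3964i


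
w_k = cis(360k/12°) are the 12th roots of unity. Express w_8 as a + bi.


Angle = 360*8/12 = 240°
a = cos(240°) = -0.5000
b = sin(240°) = -0.8660

-0.5000 - 0.8660i


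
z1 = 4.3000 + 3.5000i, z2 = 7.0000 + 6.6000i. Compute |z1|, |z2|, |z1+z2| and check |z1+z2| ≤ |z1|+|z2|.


|z1| = sqrt(4.3^2 + 3.5^2) = sqrt(30.74) = 5.5444
|z2| = sqrt(7^2 + 6.6^2) = sqrt(92.56) = 9.6208
z1+z2 = 11.3000 + 10.1000i
|z1+z2| = sqrt(229.7) = 15.1559
|z1|+|z2| = 5.5444 + 9.6208 = 15.1652

|z1+z2| = 15.1559 ≤ |z1|+|z2| = 15.1652 (verified)


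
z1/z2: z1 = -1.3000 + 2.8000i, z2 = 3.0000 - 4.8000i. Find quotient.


Conjugate of z2 = 3.0000 + 4.8000i
Numerator: (-1.3000 + 2.8000i)(3.0000 + 4.8000i) = -17.3400 + 2.1600i
Denominator: 3^2 + (-4.8)^2 = 32.04
Result = (-17.3400 + 2.1600i)/32.04

-0.5412 + 0.0674i


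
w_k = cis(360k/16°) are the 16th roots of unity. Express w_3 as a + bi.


Angle = 360*3/16 = 67.5°
a = cos(67.5°) = 0.3827
b = sin(67.5°) = 0.9239

0.3827 + 0.9239i


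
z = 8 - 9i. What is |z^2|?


|z| = sqrt(64+81) = sqrt(145) = 12.0416
|z^2| = |z|^2 = (sqrt(145))^2 = 145

|z^2| = 145


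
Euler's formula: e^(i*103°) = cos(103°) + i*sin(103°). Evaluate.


cos(103°) = -0.2250
sin(103°) = 0.9744

e^(i*103°) = -0.2250 + 0.9744i


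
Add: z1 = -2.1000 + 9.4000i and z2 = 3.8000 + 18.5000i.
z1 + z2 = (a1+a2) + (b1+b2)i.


Real: -2.1 + 3.8 = 1.7
Imag: 9.4 + 18.5 = 27.9

1.7000 + 27.9000i


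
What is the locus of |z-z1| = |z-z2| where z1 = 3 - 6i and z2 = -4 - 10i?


Equal distances means the locus is the perpendicular bisector of z1 and z2.
Midpoint = ((3+(-4))/2, (-6+(-10))/2) = (-0.5000, -8.0000)

Perpendicular bisector through (-0.5000, -8.0000)


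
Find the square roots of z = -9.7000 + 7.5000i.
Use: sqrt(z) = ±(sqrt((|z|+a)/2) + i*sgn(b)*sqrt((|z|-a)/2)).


|z| = sqrt(94.09+56.25) = 12.2613
sqrt((|z|+a)/2) = sqrt((12.2613+(-9.7))/2) = sqrt(1.2807) = 1.1317
sqrt((|z|-a)/2) = sqrt((12.2613-(-9.7))/2) = sqrt(10.9807) = 3.3137

±(1.1317 + 3.3137i) i.e. 1.1317 + 3.3137i and -1.1317 - 3.3137i


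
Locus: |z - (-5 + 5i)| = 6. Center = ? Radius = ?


|z - z0| = r is a circle with center z0 and radius r.
Center = (-5, 5), radius = 6

Circle with center (-5, 5) and radius 6


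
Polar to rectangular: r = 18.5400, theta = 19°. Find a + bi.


a = 18.5400*cos(19°) = 18.5400*0.94552 = 17.5299
b = 18.5400*sin(19°) = 18.5400*0.325568 = 6.0360

17.5299 + 6.0360i


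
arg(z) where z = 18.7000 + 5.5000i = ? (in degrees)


Re = 18.7, Im = 5.5
arg = atan2(5.5, 18.7) = 16.3895 degrees

arg(z) = 16.3895 degrees


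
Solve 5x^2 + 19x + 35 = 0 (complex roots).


disc = 19^2 - 4*5*35 = 361 - 700 = -339
sqrt(|disc|) = sqrt(339) = 18.4120
Real part = -19/(2*5) = -1.9000
Imag part = 18.4120/(2*5) = 1.8412

-1.9000 ± 1.8412i


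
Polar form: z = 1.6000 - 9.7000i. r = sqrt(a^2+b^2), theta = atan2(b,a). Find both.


r = sqrt(2.56+94.09) = sqrt(96.65) = 9.8311
theta = atan2(-9.7, 1.6) = -80.6335 degrees

r = 9.8311, theta = -80.6335 degrees


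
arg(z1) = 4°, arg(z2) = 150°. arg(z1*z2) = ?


arg(z1*z2) = 4° + 150° = 154°
Normalized to (-180°, 180°]: 154°

154°


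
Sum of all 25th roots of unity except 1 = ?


With w = e^(2*pi*i/25), all 25 of the 25th roots of unity w^0 = 1, w, ..., w^(24) sum to 0: 1 + w + ... + w^(24) = (1 - w^25)/(1 - w) = 0 since w^25 = 1, w ≠ 1.
Removing the root 1: w + w^2 + ... + w^(24) = 0 - 1 = -1

Sum = -1


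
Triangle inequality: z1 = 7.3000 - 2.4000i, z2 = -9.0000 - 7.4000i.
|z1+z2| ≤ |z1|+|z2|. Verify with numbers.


|z1| = sqrt(7.3^2 + (-2.4)^2) = sqrt(59.05) = 7.6844
|z2| = sqrt((-9)^2 + (-7.4)^2) = sqrt(135.76) = 11.6516
z1+z2 = -1.7000 - 9.8000i
|z1+z2| = sqrt(98.93) = 9.9464
|z1|+|z2| = 7.6844 + 11.6516 = 19.3360

|z1+z2| = 9.9464 ≤ |z1|+|z2| = 19.3360 (verified)


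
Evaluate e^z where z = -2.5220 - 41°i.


e^-2.5220 = 0.0803
cos(-41°) = 0.7547
sin(-41°) = -0.6561
Real = 0.0803*0.7547 = 0.0606
Imag = 0.0803*(-0.6561) = -0.0527

0.0606 - 0.0527i


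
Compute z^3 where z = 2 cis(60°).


r^3 = 2^3 = 8
n*theta = 3*60° = 180° = 180° (mod 360)
a = 8*cos(180°) = -8.0000
b = 8*sin(180°) = 0

8 cis(180°) = -8.0000 + 0i


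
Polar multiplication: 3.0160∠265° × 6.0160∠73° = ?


r = 3.0160 * 6.0160 = 18.1443
theta = 265° + 73° = 338° = 338° (mod 360)

18.1443 cis(338°)


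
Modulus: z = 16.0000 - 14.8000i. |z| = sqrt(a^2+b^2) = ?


|z| = sqrt(16^2 + (-14.8)^2) = sqrt(256 + 219.04) = sqrt(475.04) = 21.7954

|z| = 21.7954


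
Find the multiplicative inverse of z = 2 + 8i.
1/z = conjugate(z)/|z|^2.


|z|^2 = 4+64 = 68
1/z = (2 - 8i)/68

1/z = 0.0294 - 0.1176i


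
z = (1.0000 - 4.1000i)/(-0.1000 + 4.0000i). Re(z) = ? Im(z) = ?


Multiply by conjugate: (1.0000 - 4.1000i)(-0.1000 - 4.0000i) / ((-0.1)^2 + 4^2)
Numerator real = 1*(-0.1) - (4.1)*4 = -16.5
Numerator imag = -4.1*(-0.1) - 1*4 = -3.59
Denominator = 16.01
Re(z) = -16.5/16.01 = -1.0306
Im(z) = -3.59/16.01 = -0.2242

Re(z) = -1.0306, Im(z) = -0.2242


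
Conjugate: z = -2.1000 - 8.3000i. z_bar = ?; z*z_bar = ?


z_bar = -2.1000 + 8.3000i
z*z_bar = (-2.1)^2 + (-8.3)^2 = 4.41 + 68.89 = 73.3

z_bar = -2.1000 + 8.3000i, z*z_bar = 73.3


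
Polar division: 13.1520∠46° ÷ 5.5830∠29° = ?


r = 13.1520 / 5.5830 = 2.3557
theta = 46° - 29° = 17° = 17° (mod 360)

2.3557 cis(17°)


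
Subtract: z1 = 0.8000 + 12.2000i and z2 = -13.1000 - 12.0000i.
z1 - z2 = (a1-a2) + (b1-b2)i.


Real: 0.8 + 13.1 = 13.9
Imag: 12.2 + 12 = 24.2

13.9000 + 24.2000i


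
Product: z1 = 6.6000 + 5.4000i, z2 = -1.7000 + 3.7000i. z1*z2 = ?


Real = 6.6*(-1.7) - 5.4*3.7 = -11.22 - 19.98 = -31.2
Imag = 6.6*3.7 - (1.7)*5.4 = 24.42 - (9.18) = 15.24

-31.2000 + 15.2400i


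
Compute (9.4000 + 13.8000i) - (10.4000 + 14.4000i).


Real: 9.4 - 10.4 = -1
Imag: 13.8 - 14.4 = -0.6

-1.0000 - 0.6000i


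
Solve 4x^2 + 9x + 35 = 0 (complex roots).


disc = 9^2 - 4*4*35 = 81 - 560 = -479
sqrt(|disc|) = sqrt(479) = 21.8861
Real part = -9/(2*4) = -1.1250
Imag part = 21.8861/(2*4) = 2.7358

-1.1250 ± 2.7358i


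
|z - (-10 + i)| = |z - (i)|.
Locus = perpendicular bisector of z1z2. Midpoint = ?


Equal distances means the locus is the perpendicular bisector of z1 and z2.
Midpoint = ((-10+0)/2, (1+1)/2) = (-5.0000, 1.0000)

Perpendicular bisector through (-5.0000, 1.0000)


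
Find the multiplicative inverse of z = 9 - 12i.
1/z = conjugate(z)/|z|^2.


|z|^2 = 81+144 = 225
1/z = (9 + 12i)/225

1/z = 0.0400 + 0.0533i


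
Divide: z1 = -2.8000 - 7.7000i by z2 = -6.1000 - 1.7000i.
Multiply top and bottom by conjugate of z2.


Conjugate of z2 = -6.1000 + 1.7000i
Numerator: (-2.8000 - 7.7000i)(-6.1000 + 1.7000i) = 30.1700 + 42.2100i
Denominator: (-6.1)^2 + (-1.7)^2 = 40.1
Result = (30.1700 + 42.2100i)/40.1

0.7524 + 1.0526i


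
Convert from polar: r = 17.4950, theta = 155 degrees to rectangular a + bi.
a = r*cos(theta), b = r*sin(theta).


a = 17.4950*cos(155°) = 17.4950*(-0.90631) = -15.8559
b = 17.4950*sin(155°) = 17.4950*0.42262 = 7.3937

-15.8559 + 7.3937i


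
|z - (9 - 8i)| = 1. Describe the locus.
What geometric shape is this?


|z - z0| = r is a circle with center z0 and radius r.
Center = (9, -8), radius = 1

Circle with center (9, -8) and radius 1


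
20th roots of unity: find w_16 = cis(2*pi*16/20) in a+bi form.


Angle = 360*16/20 = 288°
a = cos(288°) = 0.3090
b = sin(288°) = -0.9511

0.3090 - 0.9511i


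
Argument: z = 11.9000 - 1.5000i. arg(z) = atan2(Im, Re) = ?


Re = 11.9, Im = -1.5
arg = atan2(-1.5, 11.9) = -7.1843 degrees

arg(z) = -7.1843 degrees


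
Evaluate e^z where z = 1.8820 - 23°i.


e^1.8820 = 6.5666
cos(-23°) = 0.9205
sin(-23°) = -0.39073
Real = 6.5666*0.9205 = 6.0446
Imag = 6.5666*(-0.39073) = -2.5658

6.0446 - 2.5658i


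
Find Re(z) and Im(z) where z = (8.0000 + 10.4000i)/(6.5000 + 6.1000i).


Multiply by conjugate: (8.0000 + 10.4000i)(6.5000 - 6.1000i) / (6.5^2 + 6.1^2)
Numerator real = 8*6.5 + 10.4*6.1 = 115.44
Numerator imag = 10.4*6.5 - 8*6.1 = 18.8
Denominator = 79.46
Re(z) = 115.44/79.46 = 1.4528
Im(z) = 18.8/79.46 = 0.2366

Re(z) = 1.4528, Im(z) = 0.2366


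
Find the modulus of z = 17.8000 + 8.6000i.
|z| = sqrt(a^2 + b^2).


|z| = sqrt(17.8^2 + 8.6^2) = sqrt(316.84 + 73.96) = sqrt(390.8) = 19.7687

|z| = 19.7687


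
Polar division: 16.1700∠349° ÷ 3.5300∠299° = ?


r = 16.1700 / 3.5300 = 4.5807
theta = 349° - 299° = 50° = 50° (mod 360)

4.5807 cis(50°)


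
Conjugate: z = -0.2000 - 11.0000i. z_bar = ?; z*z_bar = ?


z_bar = -0.2000 + 11.0000i
z*z_bar = (-0.2)^2 + (-11)^2 = 0.04 + 121 = 121.04

z_bar = -0.2000 + 11.0000i, z*z_bar = 121.04


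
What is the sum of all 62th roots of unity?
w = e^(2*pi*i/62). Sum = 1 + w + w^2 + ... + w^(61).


The sum of all 62th roots of unity is 0.
Geometric series: (1 - w^62)/(1 - w) = (1-1)/(1-w) = 0 since w^62 = 1, w ≠ 1.
Alternatively: coefficient of z^61 in z^62 - 1 is 0.

0


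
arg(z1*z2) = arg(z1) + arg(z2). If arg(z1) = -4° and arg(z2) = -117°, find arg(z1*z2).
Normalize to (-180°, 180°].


arg(z1*z2) = -4° - 117° = -121°
Normalized to (-180°, 180°]: -121°

-121°


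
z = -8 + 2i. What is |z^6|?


|z| = sqrt(64+4) = sqrt(68) = 8.2462
|z^6| = |z|^6 = (sqrt(68))^6 = 68^3 = 314432

|z^6| = 314432


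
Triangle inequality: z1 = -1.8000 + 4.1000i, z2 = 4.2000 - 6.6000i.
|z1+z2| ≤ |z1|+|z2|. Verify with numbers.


|z1| = sqrt((-1.8)^2 + 4.1^2) = sqrt(20.05) = 4.4777
|z2| = sqrt(4.2^2 + (-6.6)^2) = sqrt(61.2) = 7.8230
z1+z2 = 2.4000 - 2.5000i
|z1+z2| = sqrt(12.01) = 3.4655
|z1|+|z2| = 4.4777 + 7.8230 = 12.3007

|z1+z2| = 3.4655 ≤ |z1|+|z2| = 12.3007 (verified)


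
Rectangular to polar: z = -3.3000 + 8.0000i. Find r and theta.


r = sqrt(10.89+64) = sqrt(74.89) = 8.6539
theta = atan2(8, -3.3) = 112.4161 degrees

r = 8.6539, theta = 112.4161 degrees


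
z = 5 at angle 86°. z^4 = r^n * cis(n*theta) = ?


r^4 = 5^4 = 625
n*theta = 4*86° = 344° = 344° (mod 360)
a = 625*cos(344°) = 600.7886
b = 625*sin(344°) = -172.2733

625 cis(344°) = 600.7886 - 172.2733i


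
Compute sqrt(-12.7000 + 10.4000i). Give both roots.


|z| = sqrt(161.29+108.16) = 16.4149
sqrt((|z|+a)/2) = sqrt((16.4149+(-12.7))/2) = sqrt(1.8575) = 1.3629
sqrt((|z|-a)/2) = sqrt((16.4149-(-12.7))/2) = sqrt(14.5575) = 3.8154

±(1.3629 + 3.8154i) i.e. 1.3629 + 3.8154i and -1.3629 - 3.8154i


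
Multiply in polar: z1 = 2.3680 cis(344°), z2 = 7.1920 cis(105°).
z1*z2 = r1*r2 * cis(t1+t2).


r = 2.3680 * 7.1920 = 17.0307
theta = 344° + 105° = 449° = 89° (mod 360)

17.0307 cis(89°)


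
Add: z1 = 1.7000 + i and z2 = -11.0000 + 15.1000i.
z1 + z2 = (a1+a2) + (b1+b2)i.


Real: 1.7 - 11 = -9.3
Imag: 1 + 15.1 = 16.1

-9.3000 + 16.1000i


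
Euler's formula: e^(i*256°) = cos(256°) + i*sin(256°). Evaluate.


cos(256°) = -0.2419
sin(256°) = -0.9703

e^(i*256°) = -0.2419 - 0.9703i


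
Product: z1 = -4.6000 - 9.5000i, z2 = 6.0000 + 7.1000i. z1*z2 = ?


Real = -4.6*6 - (-9.5)*7.1 = -27.6 - (-67.45) = 39.85
Imag = -4.6*7.1 + 6*(-9.5) = -32.66 - (57) = -89.66

39.8500 - 89.6600i


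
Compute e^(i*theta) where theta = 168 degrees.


cos(168°) = -0.9781
sin(168°) = 0.2079

e^(i*168°) = -0.9781 + 0.2079i


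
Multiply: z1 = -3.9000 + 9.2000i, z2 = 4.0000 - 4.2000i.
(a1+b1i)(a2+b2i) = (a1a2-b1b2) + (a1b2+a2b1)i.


Real = -3.9*4 - 9.2*(-4.2) = -15.6 - (-38.64) = 23.04
Imag = -3.9*(-4.2) + 4*9.2 = 16.38 + 36.8 = 53.18

23.0400 + 53.1800i


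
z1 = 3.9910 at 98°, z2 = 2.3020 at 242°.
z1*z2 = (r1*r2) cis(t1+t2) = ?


r = 3.9910 * 2.3020 = 9.1873
theta = 98° + 242° = 340° = 340° (mod 360)

9.1873 cis(340°)


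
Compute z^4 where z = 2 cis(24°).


r^4 = 2^4 = 16
n*theta = 4*24° = 96° = 96° (mod 360)
a = 16*cos(96°) = -1.6725
b = 16*sin(96°) = 15.9124

16 cis(96°) = -1.6725 + 15.9124i


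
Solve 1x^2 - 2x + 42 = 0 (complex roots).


disc = (-2)^2 - 4*1*42 = 4 - 168 = -164
sqrt(|disc|) = sqrt(164) = 12.8062
Real part = 2/(2*1) = 1.0000
Imag part = 12.8062/(2*1) = 6.4031

1.0000 ± 6.4031i


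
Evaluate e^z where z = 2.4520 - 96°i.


e^2.4520 = 11.6115
cos(-96°) = -0.104528
sin(-96°) = -0.99452
Real = 11.6115*(-0.104528) = -1.2137
Imag = 11.6115*(-0.99452) = -11.5479

-1.2137 - 11.5479i


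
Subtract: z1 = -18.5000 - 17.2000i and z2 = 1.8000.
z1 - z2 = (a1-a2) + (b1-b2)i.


Real: -18.5 - 1.8 = -20.3
Imag: -17.2 - 0 = -17.2

-20.3000 - 17.2000i


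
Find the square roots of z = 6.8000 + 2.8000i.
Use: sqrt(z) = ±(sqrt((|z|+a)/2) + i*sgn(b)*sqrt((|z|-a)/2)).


|z| = sqrt(46.24+7.84) = 7.3539
sqrt((|z|+a)/2) = sqrt((7.3539+6.8)/2) = sqrt(7.0770) = 2.6603
sqrt((|z|-a)/2) = sqrt((7.3539-6.8)/2) = sqrt(0.2770) = 0.5263

±(2.6603 + 0.5263i) i.e. 2.6603 + 0.5263i and -2.6603 - 0.5263i


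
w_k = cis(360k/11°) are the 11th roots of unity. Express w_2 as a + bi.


Angle = 360*2/11 = 65.4545°
a = cos(65.4545°) = 0.4154
b = sin(65.4545°) = 0.9096

0.4154 + 0.9096i


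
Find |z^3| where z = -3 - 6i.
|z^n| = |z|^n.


|z| = sqrt(9+36) = sqrt(45) = 6.7082
|z^3| = |z|^3 = (sqrt(45))^3 = 45*sqrt(45)

|z^3| = 45*sqrt(45) ≈ 301.8692


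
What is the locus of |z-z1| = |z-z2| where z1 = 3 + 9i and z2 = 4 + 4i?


Equal distances means the locus is the perpendicular bisector of z1 and z2.
Midpoint = ((3+4)/2, (9+4)/2) = (3.5000, 6.5000)

Perpendicular bisector through (3.5000, 6.5000)


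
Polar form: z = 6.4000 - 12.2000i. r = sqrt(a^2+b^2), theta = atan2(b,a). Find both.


r = sqrt(40.96+148.84) = sqrt(189.8) = 13.7768
theta = atan2(-12.2, 6.4) = -62.3189 degrees

r = 13.7768, theta = -62.3189 degrees


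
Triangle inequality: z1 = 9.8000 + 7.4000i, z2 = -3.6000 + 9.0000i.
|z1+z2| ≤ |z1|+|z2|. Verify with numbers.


|z1| = sqrt(9.8^2 + 7.4^2) = sqrt(150.8) = 12.2801
|z2| = sqrt((-3.6)^2 + 9^2) = sqrt(93.96) = 9.6933
z1+z2 = 6.2000 + 16.4000i
|z1+z2| = sqrt(307.4) = 17.5328
|z1|+|z2| = 12.2801 + 9.6933 = 21.9734

|z1+z2| = 17.5328 ≤ |z1|+|z2| = 21.9734 (verified)


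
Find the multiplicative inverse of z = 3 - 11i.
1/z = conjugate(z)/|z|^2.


|z|^2 = 9+121 = 130
1/z = (3 + 11i)/130

1/z = 0.0231 + 0.0846i


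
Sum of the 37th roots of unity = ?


The sum of all 37th roots of unity is 0.
Geometric series: (1 - w^37)/(1 - w) = (1-1)/(1-w) = 0 since w^37 = 1, w ≠ 1.
Alternatively: coefficient of z^36 in z^37 - 1 is 0.

0


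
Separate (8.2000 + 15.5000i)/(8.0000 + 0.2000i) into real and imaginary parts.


Multiply by conjugate: (8.2000 + 15.5000i)(8.0000 - 0.2000i) / (8^2 + 0.2^2)
Numerator real = 8.2*8 + 15.5*0.2 = 68.7
Numerator imag = 15.5*8 - 8.2*0.2 = 122.36
Denominator = 64.04
Re(z) = 68.7/64.04 = 1.0728
Im(z) = 122.36/64.04 = 1.9107

Re(z) = 1.0728, Im(z) = 1.9107


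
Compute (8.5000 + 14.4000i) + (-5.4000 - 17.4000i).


Real: 8.5 - 5.4 = 3.1
Imag: 14.4 - 17.4 = -3

3.1000 - 3.0000i


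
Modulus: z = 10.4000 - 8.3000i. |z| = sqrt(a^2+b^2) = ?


|z| = sqrt(10.4^2 + (-8.3)^2) = sqrt(108.16 + 68.89) = sqrt(177.05) = 13.3060

|z| = 13.3060


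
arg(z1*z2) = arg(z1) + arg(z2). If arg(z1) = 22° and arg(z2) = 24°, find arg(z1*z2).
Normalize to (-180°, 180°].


arg(z1*z2) = 22° + 24° = 46°
Normalized to (-180°, 180°]: 46°

46°


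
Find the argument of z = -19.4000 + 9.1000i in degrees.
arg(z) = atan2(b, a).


Re = -19.4, Im = 9.1
arg = atan2(9.1, -19.4) = 154.8700 degrees

arg(z) = 154.8700 degrees


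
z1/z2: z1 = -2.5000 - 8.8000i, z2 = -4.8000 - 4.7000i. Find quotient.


Conjugate of z2 = -4.8000 + 4.7000i
Numerator: (-2.5000 - 8.8000i)(-4.8000 + 4.7000i) = 53.3600 + 30.4900i
Denominator: (-4.8)^2 + (-4.7)^2 = 45.13
Result = (53.3600 + 30.4900i)/45.13

1.1824 + 0.6756i


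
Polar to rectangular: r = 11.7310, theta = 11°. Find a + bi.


a = 11.7310*cos(11°) = 11.7310*0.98163 = 11.5155
b = 11.7310*sin(11°) = 11.7310*0.19081 = 2.2384

11.5155 + 2.2384i


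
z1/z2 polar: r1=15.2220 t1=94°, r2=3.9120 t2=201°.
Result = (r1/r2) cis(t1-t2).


r = 15.2220 / 3.9120 = 3.8911
theta = 94° - 201° = -107° = 253° (mod 360)

3.8911 cis(253°)


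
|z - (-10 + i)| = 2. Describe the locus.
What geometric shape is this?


|z - z0| = r is a circle with center z0 and radius r.
Center = (-10, 1), radius = 2

Circle with center (-10, 1) and radius 2


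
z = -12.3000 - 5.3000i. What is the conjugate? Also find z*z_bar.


z_bar = -12.3000 + 5.3000i
z*z_bar = (-12.3)^2 + (-5.3)^2 = 151.29 + 28.09 = 179.38

z_bar = -12.3000 + 5.3000i, z*z_bar = 179.38


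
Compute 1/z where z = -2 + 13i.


|z|^2 = 4+169 = 173
1/z = (-2 - 13i)/173

1/z = -0.0116 - 0.0751i


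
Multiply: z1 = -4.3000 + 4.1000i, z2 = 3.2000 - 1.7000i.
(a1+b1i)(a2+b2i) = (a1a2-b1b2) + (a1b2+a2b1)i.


Real = -4.3*3.2 - 4.1*(-1.7) = -13.76 - (-6.97) = -6.79
Imag = -4.3*(-1.7) + 3.2*4.1 = 7.31 + 13.12 = 20.43

-6.7900 + 20.4300i


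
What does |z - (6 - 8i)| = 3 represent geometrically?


|z - z0| = r is a circle with center z0 and radius r.
Center = (6, -8), radius = 3

Circle with center (6, -8) and radius 3


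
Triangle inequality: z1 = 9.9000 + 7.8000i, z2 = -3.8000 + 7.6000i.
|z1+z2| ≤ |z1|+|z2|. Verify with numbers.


|z1| = sqrt(9.9^2 + 7.8^2) = sqrt(158.85) = 12.6036
|z2| = sqrt((-3.8)^2 + 7.6^2) = sqrt(72.2) = 8.4971
z1+z2 = 6.1000 + 15.4000i
|z1+z2| = sqrt(274.37) = 16.5641
|z1|+|z2| = 12.6036 + 8.4971 = 21.1007

|z1+z2| = 16.5641 ≤ |z1|+|z2| = 21.1007 (verified)


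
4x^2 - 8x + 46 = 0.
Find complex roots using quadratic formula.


disc = (-8)^2 - 4*4*46 = 64 - 736 = -672
sqrt(|disc|) = sqrt(672) = 25.9230
Real part = 8/(2*4) = 1.0000
Imag part = 25.9230/(2*4) = 3.2404

1.0000 ± 3.2404i


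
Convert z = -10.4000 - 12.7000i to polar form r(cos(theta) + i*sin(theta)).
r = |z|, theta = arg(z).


r = sqrt(108.16+161.29) = sqrt(269.45) = 16.4149
theta = atan2(-12.7, -10.4) = -129.3140 degrees

r = 16.4149, theta = -129.3140 degrees


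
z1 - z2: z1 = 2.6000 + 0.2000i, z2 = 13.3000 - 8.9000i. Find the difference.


Real: 2.6 - 13.3 = -10.7
Imag: 0.2 + 8.9 = 9.1

-10.7000 + 9.1000i


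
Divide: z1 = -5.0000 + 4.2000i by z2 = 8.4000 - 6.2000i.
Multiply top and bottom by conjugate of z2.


Conjugate of z2 = 8.4000 + 6.2000i
Numerator: (-5.0000 + 4.2000i)(8.4000 + 6.2000i) = -68.0400 + 4.2800i
Denominator: 8.4^2 + (-6.2)^2 = 109
Result = (-68.0400 + 4.2800i)/109

-0.6242 + 0.0393i


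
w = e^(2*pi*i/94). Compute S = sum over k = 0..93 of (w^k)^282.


The roots are w_k = w^k with w = e^(2*pi*i/94), and (w^k)^282 = (w^282)^k.
So S = 1 + u + u^2 + ... + u^(93) with u = w^282.
282 = 3*94 + 0, so 282 is a multiple of 94 and u = (w^94)^3 = 1.
Every one of the 94 terms equals 1: S = 94

S = 94


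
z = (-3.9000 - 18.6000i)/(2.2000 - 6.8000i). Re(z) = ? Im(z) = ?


Multiply by conjugate: (-3.9000 - 18.6000i)(2.2000 + 6.8000i) / (2.2^2 + (-6.8)^2)
Numerator real = -3.9*2.2 - (18.6)*(-6.8) = 117.9
Numerator imag = -18.6*2.2 - (-3.9)*(-6.8) = -67.44
Denominator = 51.08
Re(z) = 117.9/51.08 = 2.3081
Im(z) = -67.44/51.08 = -1.3203

Re(z) = 2.3081, Im(z) = -1.3203


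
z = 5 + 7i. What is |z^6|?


|z| = sqrt(25+49) = sqrt(74) = 8.6023
|z^6| = |z|^6 = (sqrt(74))^6 = 74^3 = 405224

|z^6| = 405224


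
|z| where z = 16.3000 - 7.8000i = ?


|z| = sqrt(16.3^2 + (-7.8)^2) = sqrt(265.69 + 60.84) = sqrt(326.53) = 18.0701

|z| = 18.0701


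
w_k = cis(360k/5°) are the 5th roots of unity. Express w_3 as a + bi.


Angle = 360*3/5 = 216°
a = cos(216°) = -0.8090
b = sin(216°) = -0.5878

-0.8090 - 0.5878i


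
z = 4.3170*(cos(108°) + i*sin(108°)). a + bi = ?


a = 4.3170*cos(108°) = 4.3170*(-0.309) = -1.3340
b = 4.3170*sin(108°) = 4.3170*0.95106 = 4.1057

-1.3340 + 4.1057i


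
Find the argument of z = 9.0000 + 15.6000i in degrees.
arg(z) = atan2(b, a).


Re = 9, Im = 15.6
arg = atan2(15.6, 9) = 60.0184 degrees

arg(z) = 60.0184 degrees


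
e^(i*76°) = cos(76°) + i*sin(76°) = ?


cos(76°) = 0.2419
sin(76°) = 0.9703

e^(i*76°) = 0.2419 + 0.9703i


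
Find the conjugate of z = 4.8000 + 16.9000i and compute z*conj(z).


z_bar = 4.8000 - 16.9000i
z*z_bar = 4.8^2 + 16.9^2 = 23.04 + 285.61 = 308.65

z_bar = 4.8000 - 16.9000i, z*z_bar = 308.65


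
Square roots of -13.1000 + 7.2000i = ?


|z| = sqrt(171.61+51.84) = 14.9482
sqrt((|z|+a)/2) = sqrt((14.9482+(-13.1))/2) = sqrt(0.9241) = 0.9613
sqrt((|z|-a)/2) = sqrt((14.9482-(-13.1))/2) = sqrt(14.0241) = 3.7449

±(0.9613 + 3.7449i) i.e. 0.9613 + 3.7449i and -0.9613 - 3.7449i


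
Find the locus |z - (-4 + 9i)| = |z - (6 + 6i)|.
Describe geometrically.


Equal distances means the locus is the perpendicular bisector of z1 and z2.
Midpoint = ((-4+6)/2, (9+6)/2) = (1.0000, 7.5000)

Perpendicular bisector through (1.0000, 7.5000)


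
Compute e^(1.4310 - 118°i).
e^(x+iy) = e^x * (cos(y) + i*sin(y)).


e^1.4310 = 4.1829
cos(-118°) = -0.46947
sin(-118°) = -0.88295
Real = 4.1829*(-0.46947) = -1.9637
Imag = 4.1829*(-0.88295) = -3.6933

-1.9637 - 3.6933i


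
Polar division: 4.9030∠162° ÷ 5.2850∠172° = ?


r = 4.9030 / 5.2850 = 0.9277
theta = 162° - 172° = -10° = 350° (mod 360)

0.9277 cis(350°)


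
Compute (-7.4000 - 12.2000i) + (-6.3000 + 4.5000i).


Real: -7.4 - 6.3 = -13.7
Imag: -12.2 + 4.5 = -7.7

-13.7000 - 7.7000i


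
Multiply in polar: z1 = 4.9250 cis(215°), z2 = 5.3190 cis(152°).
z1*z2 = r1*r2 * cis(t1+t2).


r = 4.9250 * 5.3190 = 26.1961
theta = 215° + 152° = 367° = 7° (mod 360)

26.1961 cis(7°)


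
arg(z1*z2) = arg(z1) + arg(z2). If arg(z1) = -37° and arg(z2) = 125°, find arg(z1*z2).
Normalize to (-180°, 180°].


arg(z1*z2) = -37° + 125° = 88°
Normalized to (-180°, 180°]: 88°

88°


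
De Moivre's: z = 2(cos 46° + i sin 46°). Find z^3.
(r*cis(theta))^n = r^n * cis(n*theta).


r^3 = 2^3 = 8
n*theta = 3*46° = 138° = 138° (mod 360)
a = 8*cos(138°) = -5.9452
b = 8*sin(138°) = 5.3530

8 cis(138°) = -5.9452 + 5.3530i


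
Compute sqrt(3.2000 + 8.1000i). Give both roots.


|z| = sqrt(10.24+65.61) = 8.7092
sqrt((|z|+a)/2) = sqrt((8.7092+3.2)/2) = sqrt(5.9546) = 2.4402
sqrt((|z|-a)/2) = sqrt((8.7092-3.2)/2) = sqrt(2.7546) = 1.6597

±(2.4402 + 1.6597i) i.e. 2.4402 + 1.6597i and -2.4402 - 1.6597i


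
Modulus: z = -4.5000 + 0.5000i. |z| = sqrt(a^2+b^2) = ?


|z| = sqrt((-4.5)^2 + 0.5^2) = sqrt(20.25 + 0.25) = sqrt(20.5) = 4.5277

|z| = 4.5277


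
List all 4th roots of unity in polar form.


The 4th roots of unity are cis(360k/4°) for k=0..3
Angle step = 360/4 = 90°
Primitive root: cis(90°)
Primitive root = 0 + 1.0000i

4 roots at angles: 0°, 90°, 180°, 270°


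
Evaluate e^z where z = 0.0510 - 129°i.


e^0.0510 = 1.0523
cos(-129°) = -0.6293
sin(-129°) = -0.77715
Real = 1.0523*(-0.6293) = -0.6622
Imag = 1.0523*(-0.77715) = -0.8178

-0.6622 - 0.8178i


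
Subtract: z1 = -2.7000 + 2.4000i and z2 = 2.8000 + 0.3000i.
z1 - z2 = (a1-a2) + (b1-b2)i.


Real: -2.7 - 2.8 = -5.5
Imag: 2.4 - 0.3 = 2.1

-5.5000 + 2.1000i


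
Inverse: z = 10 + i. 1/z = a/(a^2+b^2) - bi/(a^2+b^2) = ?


|z|^2 = 100+1 = 101
1/z = (10 - 1i)/101

1/z = 0.0990 - 0.0099i


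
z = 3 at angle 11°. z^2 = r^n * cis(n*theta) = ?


r^2 = 3^2 = 9
n*theta = 2*11° = 22° = 22° (mod 360)
a = 9*cos(22°) = 8.3447
b = 9*sin(22°) = 3.3715

9 cis(22°) = 8.3447 + 3.3715i


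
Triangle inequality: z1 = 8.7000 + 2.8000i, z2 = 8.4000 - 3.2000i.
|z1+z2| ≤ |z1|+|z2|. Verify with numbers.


|z1| = sqrt(8.7^2 + 2.8^2) = sqrt(83.53) = 9.1395
|z2| = sqrt(8.4^2 + (-3.2)^2) = sqrt(80.8) = 8.9889
z1+z2 = 17.1000 - 0.4000i
|z1+z2| = sqrt(292.57) = 17.1047
|z1|+|z2| = 9.1395 + 8.9889 = 18.1284

|z1+z2| = 17.1047 ≤ |z1|+|z2| = 18.1284 (verified)


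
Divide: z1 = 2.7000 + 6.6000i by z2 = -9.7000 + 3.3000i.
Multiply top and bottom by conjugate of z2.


Conjugate of z2 = -9.7000 - 3.3000i
Numerator: (2.7000 + 6.6000i)(-9.7000 - 3.3000i) = -4.4100 - 72.9300i
Denominator: (-9.7)^2 + 3.3^2 = 104.98
Result = (-4.4100 - 72.9300i)/104.98

-0.0420 - 0.6947i


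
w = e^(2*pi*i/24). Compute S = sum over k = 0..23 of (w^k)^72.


The roots are w_k = w^k with w = e^(2*pi*i/24), and (w^k)^72 = (w^72)^k.
So S = 1 + u + u^2 + ... + u^(23) with u = w^72.
72 = 3*24 + 0, so 72 is a multiple of 24 and u = (w^24)^3 = 1.
Every one of the 24 terms equals 1: S = 24

S = 24


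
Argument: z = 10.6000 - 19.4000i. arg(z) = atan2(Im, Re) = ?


Re = 10.6, Im = -19.4
arg = atan2(-19.4, 10.6) = -61.3482 degrees

arg(z) = -61.3482 degrees


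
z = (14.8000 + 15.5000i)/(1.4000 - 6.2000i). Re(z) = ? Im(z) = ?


Multiply by conjugate: (14.8000 + 15.5000i)(1.4000 + 6.2000i) / (1.4^2 + (-6.2)^2)
Numerator real = 14.8*1.4 + 15.5*(-6.2) = -75.38
Numerator imag = 15.5*1.4 - 14.8*(-6.2) = 113.46
Denominator = 40.4
Re(z) = -75.38/40.4 = -1.8658
Im(z) = 113.46/40.4 = 2.8084

Re(z) = -1.8658, Im(z) = 2.8084


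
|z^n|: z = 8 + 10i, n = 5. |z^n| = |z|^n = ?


|z| = sqrt(64+100) = sqrt(164) = 12.8062
|z^5| = |z|^5 = (sqrt(164))^5 = 164^2 * sqrt(164) = 26896*sqrt(164)

|z^5| = 26896*sqrt(164) ≈ 344436.8590


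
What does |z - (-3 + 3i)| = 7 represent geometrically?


|z - z0| = r is a circle with center z0 and radius r.
Center = (-3, 3), radius = 7

Circle with center (-3, 3) and radius 7


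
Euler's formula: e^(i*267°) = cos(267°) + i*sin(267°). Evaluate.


cos(267°) = -0.0523
sin(267°) = -0.9986

e^(i*267°) = -0.0523 - 0.9986i
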